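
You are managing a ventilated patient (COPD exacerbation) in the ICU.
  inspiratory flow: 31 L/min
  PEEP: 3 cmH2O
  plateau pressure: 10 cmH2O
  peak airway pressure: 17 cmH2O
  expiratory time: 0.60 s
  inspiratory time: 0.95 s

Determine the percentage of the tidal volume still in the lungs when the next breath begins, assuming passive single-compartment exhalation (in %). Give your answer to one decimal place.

Flow: 31 L/min ÷ 60 = 0.5167 L/s.
Vt = flow × Ti = 0.5167 L/s × 0.95 s × 1000 mL/L = 490.87 mL.
R = (PIP − Pplat)/V̇ = (17 − 10) / 0.5167 = 7.0/0.5167 = 13.548 cmH2O·s/L.
C = Vt/(Pplat − PEEP) = 490.87 / (10 − 3) = 490.87/7.0 = 70.124 mL/cmH2O.
τ = R × C = 13.548 × 0.07012 L/cmH2O = 0.95 s.
Fraction remaining at end-expiration = e^(−Te/τ) = e^(−0.60/0.95) = 0.5318 → 53.18%.

53.2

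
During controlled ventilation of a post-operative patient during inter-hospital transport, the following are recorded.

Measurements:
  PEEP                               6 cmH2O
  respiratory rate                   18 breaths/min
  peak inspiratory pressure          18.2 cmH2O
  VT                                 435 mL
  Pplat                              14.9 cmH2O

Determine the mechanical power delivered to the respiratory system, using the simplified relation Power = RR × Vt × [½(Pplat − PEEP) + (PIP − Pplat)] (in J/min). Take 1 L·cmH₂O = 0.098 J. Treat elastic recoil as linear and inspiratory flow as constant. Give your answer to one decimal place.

5.9

Per-breath work = Vt × [½(Pplat−PEEP) + (PIP−Pplat)] = 0.435 × [0.5×8.9 + 3.3] = 0.435 × 7.75 = 3.371 L·cmH2O.
Power = 18 × 3.371 = 60.678 L·cmH2O/min.
× 0.098 J/(L·cmH2O) → 5.946 J/min.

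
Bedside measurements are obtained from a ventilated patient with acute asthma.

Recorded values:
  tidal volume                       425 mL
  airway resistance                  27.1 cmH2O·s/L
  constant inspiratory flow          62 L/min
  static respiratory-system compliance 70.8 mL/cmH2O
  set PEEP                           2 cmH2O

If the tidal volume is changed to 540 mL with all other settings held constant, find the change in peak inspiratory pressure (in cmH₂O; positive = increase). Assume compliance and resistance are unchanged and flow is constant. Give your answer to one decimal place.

1.6

PIP = Vt/C + R·V̇ + PEEP (constant-flow equation of motion).
Only the elastic term changes: ΔPIP = ΔVt / C = (540 − 425) / 70.8 = 1.624 cmH2O.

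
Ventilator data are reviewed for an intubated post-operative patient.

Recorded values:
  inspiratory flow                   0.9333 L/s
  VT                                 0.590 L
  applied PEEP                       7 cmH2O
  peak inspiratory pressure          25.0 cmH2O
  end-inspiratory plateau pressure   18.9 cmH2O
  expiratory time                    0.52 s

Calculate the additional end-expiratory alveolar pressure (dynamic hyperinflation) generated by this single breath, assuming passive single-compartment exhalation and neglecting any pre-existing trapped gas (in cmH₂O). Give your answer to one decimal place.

R = (PIP − Pplat)/V̇ = (25.0 − 18.9) / 0.9333 = 6.1/0.9333 = 6.536 cmH2O·s/L.
C = Vt/(Pplat − PEEP) = 590.0 / (18.9 − 7) = 590.0/11.9 = 49.58 mL/cmH2O.
τ = R × C = 6.536 × 0.04958 L/cmH2O = 0.3241 s.
Fraction remaining = e^(−Te/τ) = e^(−0.52/0.3241) = 0.201; trapped volume = 590.0 × 0.201 = 118.59 mL.
Additional alveolar pressure from trapping ≈ V_trapped / C = 118.59 / 49.58 = 2.392 cmH2O.

2.4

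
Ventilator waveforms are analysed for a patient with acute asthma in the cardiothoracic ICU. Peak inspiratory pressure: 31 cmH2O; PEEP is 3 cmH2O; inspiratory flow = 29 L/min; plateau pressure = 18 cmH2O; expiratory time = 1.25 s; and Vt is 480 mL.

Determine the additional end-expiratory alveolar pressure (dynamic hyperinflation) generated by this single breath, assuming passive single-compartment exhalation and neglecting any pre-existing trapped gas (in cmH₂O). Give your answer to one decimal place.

3.5

Flow: 29 L/min ÷ 60 = 0.4833 L/s.
R = (PIP − Pplat)/V̇ = (31 − 18) / 0.4833 = 13.0/0.4833 = 26.898 cmH2O·s/L.
C = Vt/(Pplat − PEEP) = 480.0 / (18 − 3) = 480.0/15.0 = 32.0 mL/cmH2O.
τ = R × C = 26.898 × 0.032 L/cmH2O = 0.8607 s.
Fraction remaining = e^(−Te/τ) = e^(−1.25/0.8607) = 0.234; trapped volume = 480.0 × 0.234 = 112.32 mL.
Additional alveolar pressure from trapping ≈ V_trapped / C = 112.32 / 32.0 = 3.51 cmH2O.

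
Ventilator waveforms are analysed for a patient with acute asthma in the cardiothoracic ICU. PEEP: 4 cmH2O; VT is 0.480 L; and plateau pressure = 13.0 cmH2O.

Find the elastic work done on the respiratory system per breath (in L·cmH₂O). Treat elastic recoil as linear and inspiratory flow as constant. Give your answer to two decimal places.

Elastic work ≈ ½ × (Pplat − PEEP) × Vt = 0.5 × (13.0 − 4) × 0.480 L = 0.5 × 9.0 × 0.480 = 2.16 L·cmH2O.

2.16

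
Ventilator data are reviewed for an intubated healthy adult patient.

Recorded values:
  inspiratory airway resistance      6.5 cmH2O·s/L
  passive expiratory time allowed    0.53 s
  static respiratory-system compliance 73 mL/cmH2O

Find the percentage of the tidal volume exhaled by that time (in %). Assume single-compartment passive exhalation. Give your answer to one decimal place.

τ = R × C = 6.5 × 73 mL/cmH2O = 6.5 × 0.073 L/cmH2O = 0.4745 s.
Passive exhalation: V(t)/V₀ = e^(−t/τ) = e^(−0.53/0.4745) = 0.3273.
Fraction exhaled = 1 − 0.3273 = 0.6727 → 67.27%.

67.3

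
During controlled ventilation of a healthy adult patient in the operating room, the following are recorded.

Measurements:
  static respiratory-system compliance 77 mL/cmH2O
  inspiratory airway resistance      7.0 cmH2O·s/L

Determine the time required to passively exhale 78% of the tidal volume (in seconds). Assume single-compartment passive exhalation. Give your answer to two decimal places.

τ = R × C = 7.0 × 77 mL/cmH2O = 7.0 × 0.077 L/cmH2O = 0.539 s.
Exhaled fraction f = 1 − e^(−t/τ) → t = −τ·ln(1 − f) = −0.539·ln(0.22) = 0.8161 s.

0.82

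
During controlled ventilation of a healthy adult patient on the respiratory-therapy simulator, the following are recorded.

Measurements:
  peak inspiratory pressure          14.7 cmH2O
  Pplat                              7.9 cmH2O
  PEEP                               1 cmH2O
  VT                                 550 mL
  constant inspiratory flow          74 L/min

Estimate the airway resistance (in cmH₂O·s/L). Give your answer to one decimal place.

Flow: 74 L/min ÷ 60 = 1.2333 L/s.
Raw = (PIP − Pplat) / flow = (14.7 − 7.9) / 1.2333 = 6.8 / 1.2333 = 5.514 cmH2O·s/L.

5.5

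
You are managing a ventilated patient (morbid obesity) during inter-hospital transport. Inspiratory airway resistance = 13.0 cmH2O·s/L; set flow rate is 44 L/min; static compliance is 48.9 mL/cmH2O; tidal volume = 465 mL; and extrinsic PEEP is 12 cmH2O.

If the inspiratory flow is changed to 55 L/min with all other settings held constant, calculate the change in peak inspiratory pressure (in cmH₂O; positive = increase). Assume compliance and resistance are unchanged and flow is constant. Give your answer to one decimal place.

Flow: 44 L/min ÷ 60 = 0.7333 L/s.
New flow: 55 L/min ÷ 60 = 0.9167 L/s.
PIP = Vt/C + R·V̇ + PEEP (constant-flow equation of motion).
Only the resistive term changes: ΔPIP = R × ΔV̇ = 13.0 × (0.9167 − 0.7333) = 13.0 × 0.1834 = 2.384 cmH2O.

2.4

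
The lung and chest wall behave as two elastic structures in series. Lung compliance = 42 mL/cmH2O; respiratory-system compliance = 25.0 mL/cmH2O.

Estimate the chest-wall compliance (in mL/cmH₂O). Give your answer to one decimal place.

1/Ccw = 1/Crs − 1/CL.
1/Ccw = 1/25.0 − 1/42 = 0.01619.
Ccw = 61.767 mL/cmH2O.

61.8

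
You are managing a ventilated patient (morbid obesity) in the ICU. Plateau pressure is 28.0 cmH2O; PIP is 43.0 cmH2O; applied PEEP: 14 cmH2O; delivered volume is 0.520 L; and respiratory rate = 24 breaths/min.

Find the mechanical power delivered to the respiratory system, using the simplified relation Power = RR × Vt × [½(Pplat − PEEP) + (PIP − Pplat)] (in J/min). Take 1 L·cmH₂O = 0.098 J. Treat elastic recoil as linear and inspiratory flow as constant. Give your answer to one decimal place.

Per-breath work = Vt × [½(Pplat−PEEP) + (PIP−Pplat)] = 0.520 × [0.5×14.0 + 15.0] = 0.520 × 22.0 = 11.44 L·cmH2O.
Power = 24 × 11.44 = 274.56 L·cmH2O/min.
× 0.098 J/(L·cmH2O) → 26.907 J/min.

26.9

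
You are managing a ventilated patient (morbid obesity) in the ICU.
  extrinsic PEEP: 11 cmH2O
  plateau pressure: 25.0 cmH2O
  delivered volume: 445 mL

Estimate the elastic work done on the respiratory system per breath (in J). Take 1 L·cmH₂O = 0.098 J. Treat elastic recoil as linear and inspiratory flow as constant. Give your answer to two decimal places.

Elastic work ≈ ½ × (Pplat − PEEP) × Vt = 0.5 × (25.0 − 11) × 0.445 L = 0.5 × 14.0 × 0.445 = 3.115 L·cmH2O.
× 0.098 J/(L·cmH2O) → 0.3053 J.

0.31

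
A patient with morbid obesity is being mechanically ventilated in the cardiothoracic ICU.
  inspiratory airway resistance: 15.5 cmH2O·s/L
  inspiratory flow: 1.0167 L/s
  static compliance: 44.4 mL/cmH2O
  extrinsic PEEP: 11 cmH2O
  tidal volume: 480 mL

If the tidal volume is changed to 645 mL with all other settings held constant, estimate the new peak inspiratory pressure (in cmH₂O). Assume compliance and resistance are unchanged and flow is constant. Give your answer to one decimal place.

41.3

PIP = Vt/C + R·V̇ + PEEP (constant-flow equation of motion).
Only the elastic term changes: ΔPIP = ΔVt / C = (645 − 480) / 44.4 = 3.716 cmH2O.
Original PIP = 480/44.4 + 15.5×1.0167 + 11 = 37.57 cmH2O; new PIP = 37.57 + (3.716) = 41.286 cmH2O.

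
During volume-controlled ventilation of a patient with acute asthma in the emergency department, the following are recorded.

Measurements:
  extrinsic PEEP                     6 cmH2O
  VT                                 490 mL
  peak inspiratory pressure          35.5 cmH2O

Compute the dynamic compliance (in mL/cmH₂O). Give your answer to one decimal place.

16.6

Dynamic compliance = Vt / (PIP − PEEP) = 490 / (35.5 − 6) = 490 / 29.5 = 16.61 mL/cmH2O.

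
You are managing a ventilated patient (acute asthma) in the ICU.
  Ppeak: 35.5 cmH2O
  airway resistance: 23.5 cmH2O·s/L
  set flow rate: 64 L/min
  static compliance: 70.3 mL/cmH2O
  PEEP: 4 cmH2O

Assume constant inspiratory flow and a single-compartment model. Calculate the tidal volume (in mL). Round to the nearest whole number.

452

Flow: 64 L/min ÷ 60 = 1.0667 L/s.
Equation of motion (constant flow): PIP = Vt/C + R·V̇ + PEEP.
Vt/C = PIP − R·V̇ − PEEP = 35.5 − 25.067 − 4 = 6.433 cmH2O.
Vt = C × 6.433 = 70.3 × 6.433 = 452.24 mL.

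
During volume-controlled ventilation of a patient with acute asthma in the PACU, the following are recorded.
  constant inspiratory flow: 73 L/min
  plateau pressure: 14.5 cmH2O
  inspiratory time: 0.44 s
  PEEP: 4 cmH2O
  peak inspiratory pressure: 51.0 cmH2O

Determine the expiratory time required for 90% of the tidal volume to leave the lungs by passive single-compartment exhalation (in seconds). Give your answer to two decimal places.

Flow: 73 L/min ÷ 60 = 1.2167 L/s.
Vt = flow × Ti = 1.2167 L/s × 0.44 s × 1000 mL/L = 535.35 mL.
R = (PIP − Pplat)/V̇ = (51.0 − 14.5) / 1.2167 = 36.5/1.2167 = 29.999 cmH2O·s/L.
C = Vt/(Pplat − PEEP) = 535.35 / (14.5 − 4) = 535.35/10.5 = 50.986 mL/cmH2O.
τ = R × C = 29.999 × 0.05099 L/cmH2O = 1.53 s.
t = −τ·ln(1 − 0.90) = −1.53·ln(0.1) = 3.523 s.

3.52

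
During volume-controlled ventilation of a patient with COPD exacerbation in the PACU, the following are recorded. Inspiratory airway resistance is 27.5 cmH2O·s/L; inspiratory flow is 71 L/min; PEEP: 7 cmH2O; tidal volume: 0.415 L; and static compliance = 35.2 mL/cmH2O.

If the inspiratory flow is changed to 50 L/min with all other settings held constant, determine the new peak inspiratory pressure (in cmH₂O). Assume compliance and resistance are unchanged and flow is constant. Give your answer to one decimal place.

41.7

Flow: 71 L/min ÷ 60 = 1.1833 L/s.
New flow: 50 L/min ÷ 60 = 0.8333 L/s.
PIP = Vt/C + R·V̇ + PEEP (constant-flow equation of motion).
Only the resistive term changes: ΔPIP = R × ΔV̇ = 27.5 × (0.8333 − 1.1833) = 27.5 × -0.35 = -9.625 cmH2O.
Original PIP = 415/35.2 + 27.5×1.1833 + 7 = 51.331 cmH2O; new PIP = 51.331 + (-9.625) = 41.706 cmH2O.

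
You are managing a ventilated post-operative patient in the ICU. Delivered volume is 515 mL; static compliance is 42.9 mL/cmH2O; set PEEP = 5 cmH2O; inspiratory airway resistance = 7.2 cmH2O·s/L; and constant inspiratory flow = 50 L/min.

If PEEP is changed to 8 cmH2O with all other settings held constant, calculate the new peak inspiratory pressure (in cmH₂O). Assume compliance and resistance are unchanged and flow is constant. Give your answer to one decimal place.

Flow: 50 L/min ÷ 60 = 0.8333 L/s.
PIP = Vt/C + R·V̇ + PEEP (constant-flow equation of motion).
Only the baseline term changes: ΔPIP = ΔPEEP = 8 − 5 = 3.0 cmH2O.
Original PIP = 515/42.9 + 7.2×0.8333 + 5 = 23.004 cmH2O; new PIP = 23.004 + (3.0) = 26.004 cmH2O.

26.0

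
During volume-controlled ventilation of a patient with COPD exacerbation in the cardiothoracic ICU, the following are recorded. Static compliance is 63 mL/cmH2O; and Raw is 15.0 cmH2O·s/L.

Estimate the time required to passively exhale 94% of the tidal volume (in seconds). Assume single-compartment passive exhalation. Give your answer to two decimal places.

τ = R × C = 15.0 × 63 mL/cmH2O = 15.0 × 0.063 L/cmH2O = 0.945 s.
Exhaled fraction f = 1 − e^(−t/τ) → t = −τ·ln(1 − f) = −0.945·ln(0.06) = 2.659 s.

2.66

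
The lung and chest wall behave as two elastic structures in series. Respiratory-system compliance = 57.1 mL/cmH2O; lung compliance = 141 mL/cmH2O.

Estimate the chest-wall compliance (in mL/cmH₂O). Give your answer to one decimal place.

1/Ccw = 1/Crs − 1/CL.
1/Ccw = 1/57.1 − 1/141 = 0.01042.
Ccw = 95.969 mL/cmH2O.

96.0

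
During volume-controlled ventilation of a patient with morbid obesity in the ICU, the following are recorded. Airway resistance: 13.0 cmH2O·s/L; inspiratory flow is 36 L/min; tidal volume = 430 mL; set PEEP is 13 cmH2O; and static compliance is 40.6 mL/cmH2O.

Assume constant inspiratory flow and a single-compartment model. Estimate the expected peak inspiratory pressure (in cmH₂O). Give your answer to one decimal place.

31.4

Flow: 36 L/min ÷ 60 = 0.6 L/s.
Equation of motion (constant flow): PIP = Vt/C + R·V̇ + PEEP.
PIP = 430/40.6 + 13.0×0.6 + 13 = 10.591 + 7.8 + 13 = 31.391 cmH2O.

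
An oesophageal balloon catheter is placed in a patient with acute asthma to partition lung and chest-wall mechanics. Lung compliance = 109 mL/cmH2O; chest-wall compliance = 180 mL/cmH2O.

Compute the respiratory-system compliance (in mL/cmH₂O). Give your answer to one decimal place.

67.9

Lung and chest wall are elastances in series: 1/Crs = 1/CL + 1/Ccw.
1/Crs = 1/109 + 1/180 = 0.01473.
Crs = 67.889 mL/cmH2O.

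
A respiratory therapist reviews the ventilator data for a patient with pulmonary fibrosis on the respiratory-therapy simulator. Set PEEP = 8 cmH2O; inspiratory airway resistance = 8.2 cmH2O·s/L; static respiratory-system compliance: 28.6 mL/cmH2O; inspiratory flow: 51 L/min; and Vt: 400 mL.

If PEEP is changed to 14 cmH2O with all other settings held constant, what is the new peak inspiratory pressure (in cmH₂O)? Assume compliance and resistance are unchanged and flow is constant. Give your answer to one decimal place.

Flow: 51 L/min ÷ 60 = 0.85 L/s.
PIP = Vt/C + R·V̇ + PEEP (constant-flow equation of motion).
Only the baseline term changes: ΔPIP = ΔPEEP = 14 − 8 = 6.0 cmH2O.
Original PIP = 400/28.6 + 8.2×0.85 + 8 = 28.956 cmH2O; new PIP = 28.956 + (6.0) = 34.956 cmH2O.

35.0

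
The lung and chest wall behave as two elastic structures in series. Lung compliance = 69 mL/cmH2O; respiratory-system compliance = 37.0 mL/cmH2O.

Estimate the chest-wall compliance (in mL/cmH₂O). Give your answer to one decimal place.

79.8

1/Ccw = 1/Crs − 1/CL.
1/Ccw = 1/37.0 − 1/69 = 0.01253.
Ccw = 79.808 mL/cmH2O.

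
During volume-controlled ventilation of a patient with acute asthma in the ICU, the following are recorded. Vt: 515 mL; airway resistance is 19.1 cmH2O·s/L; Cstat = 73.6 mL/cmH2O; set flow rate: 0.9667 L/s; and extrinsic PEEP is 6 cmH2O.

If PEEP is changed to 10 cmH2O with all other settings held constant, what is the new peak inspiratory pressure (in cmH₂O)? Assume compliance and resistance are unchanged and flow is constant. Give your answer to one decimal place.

35.5

PIP = Vt/C + R·V̇ + PEEP (constant-flow equation of motion).
Only the baseline term changes: ΔPIP = ΔPEEP = 10 − 6 = 4.0 cmH2O.
Original PIP = 515/73.6 + 19.1×0.9667 + 6 = 31.461 cmH2O; new PIP = 31.461 + (4.0) = 35.461 cmH2O.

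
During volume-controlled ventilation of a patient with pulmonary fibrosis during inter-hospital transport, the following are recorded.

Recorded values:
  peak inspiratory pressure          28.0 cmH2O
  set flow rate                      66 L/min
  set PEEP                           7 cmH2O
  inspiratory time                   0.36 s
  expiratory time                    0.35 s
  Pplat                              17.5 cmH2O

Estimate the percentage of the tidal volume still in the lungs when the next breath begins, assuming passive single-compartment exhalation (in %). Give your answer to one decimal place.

37.8

Flow: 66 L/min ÷ 60 = 1.1 L/s.
Vt = flow × Ti = 1.1 L/s × 0.36 s × 1000 mL/L = 396.0 mL.
R = (PIP − Pplat)/V̇ = (28.0 − 17.5) / 1.1 = 10.5/1.1 = 9.545 cmH2O·s/L.
C = Vt/(Pplat − PEEP) = 396.0 / (17.5 − 7) = 396.0/10.5 = 37.714 mL/cmH2O.
τ = R × C = 9.545 × 0.03771 L/cmH2O = 0.3599 s.
Fraction remaining at end-expiration = e^(−Te/τ) = e^(−0.35/0.3599) = 0.3781 → 37.81%.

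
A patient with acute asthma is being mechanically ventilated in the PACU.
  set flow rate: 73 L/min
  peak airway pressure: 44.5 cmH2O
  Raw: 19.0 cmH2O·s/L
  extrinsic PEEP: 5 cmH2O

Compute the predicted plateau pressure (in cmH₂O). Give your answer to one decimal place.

Flow: 73 L/min ÷ 60 = 1.2167 L/s.
Pplat = PIP − Raw × flow = 44.5 − 19.0 × 1.2167 = 44.5 − 23.117 = 21.383 cmH2O.

21.4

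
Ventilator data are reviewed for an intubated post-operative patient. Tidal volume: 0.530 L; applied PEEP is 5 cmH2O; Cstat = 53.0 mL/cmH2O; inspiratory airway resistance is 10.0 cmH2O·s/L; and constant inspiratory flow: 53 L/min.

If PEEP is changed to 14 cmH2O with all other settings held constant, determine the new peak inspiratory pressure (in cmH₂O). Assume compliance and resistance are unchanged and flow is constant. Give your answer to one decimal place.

32.8

Flow: 53 L/min ÷ 60 = 0.8833 L/s.
PIP = Vt/C + R·V̇ + PEEP (constant-flow equation of motion).
Only the baseline term changes: ΔPIP = ΔPEEP = 14 − 5 = 9.0 cmH2O.
Original PIP = 530/53.0 + 10.0×0.8833 + 5 = 23.833 cmH2O; new PIP = 23.833 + (9.0) = 32.833 cmH2O.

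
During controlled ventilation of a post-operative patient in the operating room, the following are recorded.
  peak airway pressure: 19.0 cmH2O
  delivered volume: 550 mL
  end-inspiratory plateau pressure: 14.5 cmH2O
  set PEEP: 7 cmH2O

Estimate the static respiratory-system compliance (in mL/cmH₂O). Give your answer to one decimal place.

73.3

Cstat = Vt / (Pplat − PEEP) = 550 / (14.5 − 7) = 550 / 7.5 = 73.333 mL/cmH2O.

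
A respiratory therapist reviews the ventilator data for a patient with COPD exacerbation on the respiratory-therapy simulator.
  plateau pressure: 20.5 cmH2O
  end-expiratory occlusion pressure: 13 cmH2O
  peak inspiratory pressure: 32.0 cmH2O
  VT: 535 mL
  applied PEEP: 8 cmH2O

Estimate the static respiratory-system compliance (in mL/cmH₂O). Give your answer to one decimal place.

End-expiratory occlusion gives total PEEP = 13 cmH2O (intrinsic PEEP = 13 − 8 = 5). Use total PEEP for the elastic gradient.
Cstat = Vt / (Pplat − PEEPtotal) = 535 / (20.5 − 13) = 535 / 7.5 = 71.333 mL/cmH2O.

71.3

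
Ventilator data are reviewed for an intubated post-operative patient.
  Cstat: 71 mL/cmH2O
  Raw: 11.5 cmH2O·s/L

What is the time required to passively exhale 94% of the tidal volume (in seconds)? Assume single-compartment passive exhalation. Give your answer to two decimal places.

2.30

τ = R × C = 11.5 × 71 mL/cmH2O = 11.5 × 0.071 L/cmH2O = 0.8165 s.
Exhaled fraction f = 1 − e^(−t/τ) → t = −τ·ln(1 − f) = −0.8165·ln(0.06) = 2.297 s.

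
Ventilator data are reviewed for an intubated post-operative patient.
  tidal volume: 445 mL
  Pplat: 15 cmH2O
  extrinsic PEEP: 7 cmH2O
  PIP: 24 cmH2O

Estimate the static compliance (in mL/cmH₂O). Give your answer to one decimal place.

55.6

Cstat = Vt / (Pplat − PEEP) = 445 / (15 − 7) = 445 / 8.0 = 55.625 mL/cmH2O.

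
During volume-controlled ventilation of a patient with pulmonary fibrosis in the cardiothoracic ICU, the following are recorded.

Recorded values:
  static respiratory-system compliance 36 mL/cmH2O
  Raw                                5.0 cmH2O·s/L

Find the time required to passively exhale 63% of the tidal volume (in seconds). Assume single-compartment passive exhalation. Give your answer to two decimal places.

τ = R × C = 5.0 × 36 mL/cmH2O = 5.0 × 0.036 L/cmH2O = 0.18 s.
Exhaled fraction f = 1 − e^(−t/τ) → t = −τ·ln(1 − f) = −0.18·ln(0.37) = 0.179 s.

0.18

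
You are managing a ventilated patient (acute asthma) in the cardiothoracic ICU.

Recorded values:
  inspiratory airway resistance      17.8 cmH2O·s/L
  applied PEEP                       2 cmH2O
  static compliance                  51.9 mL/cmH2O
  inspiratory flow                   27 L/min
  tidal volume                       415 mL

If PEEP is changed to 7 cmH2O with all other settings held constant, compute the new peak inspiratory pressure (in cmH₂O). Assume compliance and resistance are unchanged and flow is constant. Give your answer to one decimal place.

23.0

Flow: 27 L/min ÷ 60 = 0.45 L/s.
PIP = Vt/C + R·V̇ + PEEP (constant-flow equation of motion).
Only the baseline term changes: ΔPIP = ΔPEEP = 7 − 2 = 5.0 cmH2O.
Original PIP = 415/51.9 + 17.8×0.45 + 2 = 18.006 cmH2O; new PIP = 18.006 + (5.0) = 23.006 cmH2O.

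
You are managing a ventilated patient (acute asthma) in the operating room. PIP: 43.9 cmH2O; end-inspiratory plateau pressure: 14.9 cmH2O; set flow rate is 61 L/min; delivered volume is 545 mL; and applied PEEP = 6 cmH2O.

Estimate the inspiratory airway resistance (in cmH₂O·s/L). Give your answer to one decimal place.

28.5

Flow: 61 L/min ÷ 60 = 1.0167 L/s.
Raw = (PIP − Pplat) / flow = (43.9 − 14.9) / 1.0167 = 29.0 / 1.0167 = 28.524 cmH2O·s/L.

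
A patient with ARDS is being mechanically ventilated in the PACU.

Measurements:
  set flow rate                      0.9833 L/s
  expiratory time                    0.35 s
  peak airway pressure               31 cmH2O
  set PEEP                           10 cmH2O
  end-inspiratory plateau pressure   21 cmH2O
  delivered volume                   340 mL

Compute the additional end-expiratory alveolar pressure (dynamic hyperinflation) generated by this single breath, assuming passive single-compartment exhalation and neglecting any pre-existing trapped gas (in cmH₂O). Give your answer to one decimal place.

3.6

R = (PIP − Pplat)/V̇ = (31 − 21) / 0.9833 = 10.0/0.9833 = 10.17 cmH2O·s/L.
C = Vt/(Pplat − PEEP) = 340.0 / (21 − 10) = 340.0/11.0 = 30.909 mL/cmH2O.
τ = R × C = 10.17 × 0.03091 L/cmH2O = 0.3144 s.
Fraction remaining = e^(−Te/τ) = e^(−0.35/0.3144) = 0.3285; trapped volume = 340.0 × 0.3285 = 111.69 mL.
Additional alveolar pressure from trapping ≈ V_trapped / C = 111.69 / 30.909 = 3.614 cmH2O.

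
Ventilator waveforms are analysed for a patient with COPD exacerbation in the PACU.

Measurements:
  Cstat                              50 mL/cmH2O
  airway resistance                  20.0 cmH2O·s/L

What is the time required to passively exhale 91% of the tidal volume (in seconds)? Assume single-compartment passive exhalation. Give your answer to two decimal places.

τ = R × C = 20.0 × 50 mL/cmH2O = 20.0 × 0.050 L/cmH2O = 1.0 s.
Exhaled fraction f = 1 − e^(−t/τ) → t = −τ·ln(1 − f) = −1.0·ln(0.09) = 2.408 s.

2.41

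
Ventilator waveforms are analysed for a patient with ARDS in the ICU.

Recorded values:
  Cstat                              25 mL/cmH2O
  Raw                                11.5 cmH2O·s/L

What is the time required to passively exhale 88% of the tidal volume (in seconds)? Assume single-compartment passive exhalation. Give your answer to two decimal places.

τ = R × C = 11.5 × 25 mL/cmH2O = 11.5 × 0.025 L/cmH2O = 0.2875 s.
Exhaled fraction f = 1 − e^(−t/τ) → t = −τ·ln(1 − f) = −0.2875·ln(0.12) = 0.6096 s.

0.61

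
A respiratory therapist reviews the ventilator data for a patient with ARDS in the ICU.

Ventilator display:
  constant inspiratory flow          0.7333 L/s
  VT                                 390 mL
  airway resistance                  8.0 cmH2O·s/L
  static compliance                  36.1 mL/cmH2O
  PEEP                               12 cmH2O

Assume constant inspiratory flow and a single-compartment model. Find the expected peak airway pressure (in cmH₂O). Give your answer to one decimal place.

28.7

Equation of motion (constant flow): PIP = Vt/C + R·V̇ + PEEP.
PIP = 390/36.1 + 8.0×0.7333 + 12 = 10.803 + 5.866 + 12 = 28.669 cmH2O.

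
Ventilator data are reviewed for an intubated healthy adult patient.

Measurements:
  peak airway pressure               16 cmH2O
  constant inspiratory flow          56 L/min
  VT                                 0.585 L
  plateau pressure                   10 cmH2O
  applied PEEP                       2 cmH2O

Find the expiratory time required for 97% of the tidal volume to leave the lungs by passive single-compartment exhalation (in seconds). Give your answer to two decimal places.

1.65

Flow: 56 L/min ÷ 60 = 0.9333 L/s.
R = (PIP − Pplat)/V̇ = (16 − 10) / 0.9333 = 6.0/0.9333 = 6.429 cmH2O·s/L.
C = Vt/(Pplat − PEEP) = 585.0 / (10 − 2) = 585.0/8.0 = 73.125 mL/cmH2O.
τ = R × C = 6.429 × 0.07313 L/cmH2O = 0.4702 s.
t = −τ·ln(1 − 0.97) = −0.4702·ln(0.03) = 1.649 s.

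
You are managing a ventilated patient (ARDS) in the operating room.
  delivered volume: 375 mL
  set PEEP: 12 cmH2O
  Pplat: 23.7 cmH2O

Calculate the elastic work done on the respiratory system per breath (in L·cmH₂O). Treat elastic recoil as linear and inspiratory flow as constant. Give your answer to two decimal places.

Elastic work ≈ ½ × (Pplat − PEEP) × Vt = 0.5 × (23.7 − 12) × 0.375 L = 0.5 × 11.7 × 0.375 = 2.194 L·cmH2O.

2.19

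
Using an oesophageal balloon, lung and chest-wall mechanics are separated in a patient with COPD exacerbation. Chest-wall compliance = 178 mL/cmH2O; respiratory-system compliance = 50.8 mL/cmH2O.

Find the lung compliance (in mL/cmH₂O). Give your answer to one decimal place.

71.1

1/CL = 1/Crs − 1/Ccw.
1/CL = 1/50.8 − 1/178 = 0.01407.
CL = 71.073 mL/cmH2O.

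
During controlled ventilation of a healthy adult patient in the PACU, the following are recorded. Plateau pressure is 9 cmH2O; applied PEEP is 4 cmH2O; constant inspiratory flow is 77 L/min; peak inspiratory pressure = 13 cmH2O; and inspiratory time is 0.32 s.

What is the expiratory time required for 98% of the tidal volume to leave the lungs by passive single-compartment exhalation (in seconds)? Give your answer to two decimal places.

1.00

Flow: 77 L/min ÷ 60 = 1.2833 L/s.
Vt = flow × Ti = 1.2833 L/s × 0.32 s × 1000 mL/L = 410.66 mL.
R = (PIP − Pplat)/V̇ = (13 − 9) / 1.2833 = 4.0/1.2833 = 3.117 cmH2O·s/L.
C = Vt/(Pplat − PEEP) = 410.66 / (9 − 4) = 410.66/5.0 = 82.132 mL/cmH2O.
τ = R × C = 3.117 × 0.08213 L/cmH2O = 0.256 s.
t = −τ·ln(1 − 0.98) = −0.256·ln(0.02) = 1.001 s.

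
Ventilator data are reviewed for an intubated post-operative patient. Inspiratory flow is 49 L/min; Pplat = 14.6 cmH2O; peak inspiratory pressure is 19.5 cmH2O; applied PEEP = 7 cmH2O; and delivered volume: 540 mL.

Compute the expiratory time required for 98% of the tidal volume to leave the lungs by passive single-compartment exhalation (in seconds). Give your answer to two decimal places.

1.67

Flow: 49 L/min ÷ 60 = 0.8167 L/s.
R = (PIP − Pplat)/V̇ = (19.5 − 14.6) / 0.8167 = 4.9/0.8167 = 6.0 cmH2O·s/L.
C = Vt/(Pplat − PEEP) = 540.0 / (14.6 − 7) = 540.0/7.6 = 71.053 mL/cmH2O.
τ = R × C = 6.0 × 0.07105 L/cmH2O = 0.4263 s.
t = −τ·ln(1 − 0.98) = −0.4263·ln(0.02) = 1.668 s.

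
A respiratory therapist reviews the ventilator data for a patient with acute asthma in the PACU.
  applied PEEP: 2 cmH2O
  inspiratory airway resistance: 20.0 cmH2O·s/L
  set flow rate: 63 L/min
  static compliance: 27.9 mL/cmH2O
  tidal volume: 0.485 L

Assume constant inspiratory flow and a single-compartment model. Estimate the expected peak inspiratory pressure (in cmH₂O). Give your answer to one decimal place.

Flow: 63 L/min ÷ 60 = 1.05 L/s.
Equation of motion (constant flow): PIP = Vt/C + R·V̇ + PEEP.
PIP = 485/27.9 + 20.0×1.05 + 2 = 17.384 + 21.0 + 2 = 40.384 cmH2O.

40.4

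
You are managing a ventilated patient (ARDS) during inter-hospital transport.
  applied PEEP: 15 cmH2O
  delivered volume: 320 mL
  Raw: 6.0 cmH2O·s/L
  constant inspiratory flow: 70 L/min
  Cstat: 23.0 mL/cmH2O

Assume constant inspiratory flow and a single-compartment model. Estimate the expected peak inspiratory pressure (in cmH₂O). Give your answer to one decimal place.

35.9

Flow: 70 L/min ÷ 60 = 1.1667 L/s.
Equation of motion (constant flow): PIP = Vt/C + R·V̇ + PEEP.
PIP = 320/23.0 + 6.0×1.1667 + 15 = 13.913 + 7.0 + 15 = 35.913 cmH2O.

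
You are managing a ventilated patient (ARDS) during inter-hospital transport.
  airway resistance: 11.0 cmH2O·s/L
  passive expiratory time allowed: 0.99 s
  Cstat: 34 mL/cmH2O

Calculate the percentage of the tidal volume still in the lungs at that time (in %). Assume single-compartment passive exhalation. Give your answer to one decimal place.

7.1

τ = R × C = 11.0 × 34 mL/cmH2O = 11.0 × 0.034 L/cmH2O = 0.374 s.
Passive exhalation: V(t)/V₀ = e^(−t/τ) = e^(−0.99/0.374) = 0.07086.
Fraction remaining = 0.07086 → 7.086%.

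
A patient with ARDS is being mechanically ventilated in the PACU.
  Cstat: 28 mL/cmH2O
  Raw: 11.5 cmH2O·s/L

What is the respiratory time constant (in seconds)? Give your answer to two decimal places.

τ = R × C = 11.5 × 28 mL/cmH2O = 11.5 × 0.028 L/cmH2O = 0.322 s.

0.32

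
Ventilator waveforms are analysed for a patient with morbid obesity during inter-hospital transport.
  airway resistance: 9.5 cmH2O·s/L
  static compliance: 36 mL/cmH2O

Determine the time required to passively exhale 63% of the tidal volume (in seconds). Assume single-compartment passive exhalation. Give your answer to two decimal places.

0.34

τ = R × C = 9.5 × 36 mL/cmH2O = 9.5 × 0.036 L/cmH2O = 0.342 s.
Exhaled fraction f = 1 − e^(−t/τ) → t = −τ·ln(1 − f) = −0.342·ln(0.37) = 0.34 s.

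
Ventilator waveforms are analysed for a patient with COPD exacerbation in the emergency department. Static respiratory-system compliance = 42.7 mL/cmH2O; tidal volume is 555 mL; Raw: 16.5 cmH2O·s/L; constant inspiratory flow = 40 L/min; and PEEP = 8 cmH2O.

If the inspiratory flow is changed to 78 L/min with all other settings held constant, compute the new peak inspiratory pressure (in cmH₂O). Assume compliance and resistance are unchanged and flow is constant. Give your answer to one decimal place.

Flow: 40 L/min ÷ 60 = 0.6667 L/s.
New flow: 78 L/min ÷ 60 = 1.3 L/s.
PIP = Vt/C + R·V̇ + PEEP (constant-flow equation of motion).
Only the resistive term changes: ΔPIP = R × ΔV̇ = 16.5 × (1.3 − 0.6667) = 16.5 × 0.6333 = 10.449 cmH2O.
Original PIP = 555/42.7 + 16.5×0.6667 + 8 = 31.998 cmH2O; new PIP = 31.998 + (10.449) = 42.447 cmH2O.

42.4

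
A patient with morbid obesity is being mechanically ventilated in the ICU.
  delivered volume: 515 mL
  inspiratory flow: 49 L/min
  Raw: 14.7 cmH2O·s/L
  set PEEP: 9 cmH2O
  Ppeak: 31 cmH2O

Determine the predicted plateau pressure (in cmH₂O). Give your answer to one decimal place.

Flow: 49 L/min ÷ 60 = 0.8167 L/s.
Pplat = PIP − Raw × flow = 31 − 14.7 × 0.8167 = 31 − 12.005 = 18.995 cmH2O.

19.0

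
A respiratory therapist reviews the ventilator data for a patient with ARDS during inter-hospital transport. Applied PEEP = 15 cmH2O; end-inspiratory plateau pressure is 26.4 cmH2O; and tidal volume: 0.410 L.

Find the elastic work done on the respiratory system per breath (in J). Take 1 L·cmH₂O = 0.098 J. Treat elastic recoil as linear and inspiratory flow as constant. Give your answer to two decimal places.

0.23

Elastic work ≈ ½ × (Pplat − PEEP) × Vt = 0.5 × (26.4 − 15) × 0.410 L = 0.5 × 11.4 × 0.410 = 2.337 L·cmH2O.
× 0.098 J/(L·cmH2O) → 0.229 J.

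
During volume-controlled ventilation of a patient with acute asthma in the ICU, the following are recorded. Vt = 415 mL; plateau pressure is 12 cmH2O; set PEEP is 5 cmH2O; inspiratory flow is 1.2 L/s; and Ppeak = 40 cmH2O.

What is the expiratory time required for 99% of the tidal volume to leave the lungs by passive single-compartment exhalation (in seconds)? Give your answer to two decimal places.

6.37

R = (PIP − Pplat)/V̇ = (40 − 12) / 1.2 = 28.0/1.2 = 23.333 cmH2O·s/L.
C = Vt/(Pplat − PEEP) = 415.0 / (12 − 5) = 415.0/7.0 = 59.286 mL/cmH2O.
τ = R × C = 23.333 × 0.05929 L/cmH2O = 1.383 s.
t = −τ·ln(1 − 0.99) = −1.383·ln(0.01) = 6.369 s.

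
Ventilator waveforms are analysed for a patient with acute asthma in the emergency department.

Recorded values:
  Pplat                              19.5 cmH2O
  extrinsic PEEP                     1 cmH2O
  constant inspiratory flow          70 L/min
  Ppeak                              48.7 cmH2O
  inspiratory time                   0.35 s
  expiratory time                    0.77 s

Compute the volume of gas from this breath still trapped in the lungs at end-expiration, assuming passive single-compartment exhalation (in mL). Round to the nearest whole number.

101

Flow: 70 L/min ÷ 60 = 1.1667 L/s.
Vt = flow × Ti = 1.1667 L/s × 0.35 s × 1000 mL/L = 408.35 mL.
R = (PIP − Pplat)/V̇ = (48.7 − 19.5) / 1.1667 = 29.2/1.1667 = 25.028 cmH2O·s/L.
C = Vt/(Pplat − PEEP) = 408.35 / (19.5 − 1) = 408.35/18.5 = 22.073 mL/cmH2O.
τ = R × C = 25.028 × 0.02207 L/cmH2O = 0.5524 s.
Fraction remaining = e^(−Te/τ) = e^(−0.77/0.5524) = 0.2481.
Trapped volume = 408.35 × 0.2481 = 101.31 mL.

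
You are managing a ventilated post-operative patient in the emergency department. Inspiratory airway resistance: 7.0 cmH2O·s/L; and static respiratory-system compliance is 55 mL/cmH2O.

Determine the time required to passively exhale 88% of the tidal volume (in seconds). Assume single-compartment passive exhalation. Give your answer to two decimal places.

τ = R × C = 7.0 × 55 mL/cmH2O = 7.0 × 0.055 L/cmH2O = 0.385 s.
Exhaled fraction f = 1 − e^(−t/τ) → t = −τ·ln(1 − f) = −0.385·ln(0.12) = 0.8163 s.

0.82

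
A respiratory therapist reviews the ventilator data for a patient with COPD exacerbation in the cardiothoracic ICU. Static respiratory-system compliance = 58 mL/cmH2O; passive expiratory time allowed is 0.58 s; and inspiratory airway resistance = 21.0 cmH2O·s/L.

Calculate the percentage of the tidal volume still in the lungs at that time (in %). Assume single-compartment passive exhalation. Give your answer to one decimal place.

62.1

τ = R × C = 21.0 × 58 mL/cmH2O = 21.0 × 0.058 L/cmH2O = 1.218 s.
Passive exhalation: V(t)/V₀ = e^(−t/τ) = e^(−0.58/1.218) = 0.6211.
Fraction remaining = 0.6211 → 62.11%.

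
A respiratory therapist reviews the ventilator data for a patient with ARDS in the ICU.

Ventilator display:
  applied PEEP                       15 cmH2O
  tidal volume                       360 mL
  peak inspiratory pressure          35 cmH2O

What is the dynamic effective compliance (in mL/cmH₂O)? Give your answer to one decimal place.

Dynamic compliance = Vt / (PIP − PEEP) = 360 / (35 − 15) = 360 / 20.0 = 18.0 mL/cmH2O.

18.0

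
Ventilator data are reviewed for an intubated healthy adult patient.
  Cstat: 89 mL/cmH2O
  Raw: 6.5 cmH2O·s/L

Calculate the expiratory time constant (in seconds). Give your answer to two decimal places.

0.58

τ = R × C = 6.5 × 89 mL/cmH2O = 6.5 × 0.089 L/cmH2O = 0.5785 s.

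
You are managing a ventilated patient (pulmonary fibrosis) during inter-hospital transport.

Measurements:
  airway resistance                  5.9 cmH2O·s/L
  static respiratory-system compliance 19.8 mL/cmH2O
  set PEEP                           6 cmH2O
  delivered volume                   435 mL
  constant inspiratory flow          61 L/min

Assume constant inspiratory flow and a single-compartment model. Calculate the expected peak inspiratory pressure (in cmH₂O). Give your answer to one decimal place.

34.0

Flow: 61 L/min ÷ 60 = 1.0167 L/s.
Equation of motion (constant flow): PIP = Vt/C + R·V̇ + PEEP.
PIP = 435/19.8 + 5.9×1.0167 + 6 = 21.97 + 5.999 + 6 = 33.969 cmH2O.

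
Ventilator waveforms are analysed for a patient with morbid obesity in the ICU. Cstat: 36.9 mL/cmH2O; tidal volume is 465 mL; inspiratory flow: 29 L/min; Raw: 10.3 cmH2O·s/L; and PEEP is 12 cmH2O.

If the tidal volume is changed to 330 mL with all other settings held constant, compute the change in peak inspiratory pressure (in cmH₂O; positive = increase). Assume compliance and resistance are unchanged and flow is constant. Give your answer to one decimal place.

-3.7

PIP = Vt/C + R·V̇ + PEEP (constant-flow equation of motion).
Only the elastic term changes: ΔPIP = ΔVt / C = (330 − 465) / 36.9 = -3.659 cmH2O.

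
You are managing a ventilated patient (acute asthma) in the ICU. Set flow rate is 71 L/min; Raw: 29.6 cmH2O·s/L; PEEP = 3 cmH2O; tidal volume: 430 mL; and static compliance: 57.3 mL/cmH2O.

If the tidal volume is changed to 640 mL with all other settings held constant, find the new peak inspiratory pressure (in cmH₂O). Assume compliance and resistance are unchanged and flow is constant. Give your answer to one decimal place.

49.2

Flow: 71 L/min ÷ 60 = 1.1833 L/s.
PIP = Vt/C + R·V̇ + PEEP (constant-flow equation of motion).
Only the elastic term changes: ΔPIP = ΔVt / C = (640 − 430) / 57.3 = 3.665 cmH2O.
Original PIP = 430/57.3 + 29.6×1.1833 + 3 = 45.53 cmH2O; new PIP = 45.53 + (3.665) = 49.195 cmH2O.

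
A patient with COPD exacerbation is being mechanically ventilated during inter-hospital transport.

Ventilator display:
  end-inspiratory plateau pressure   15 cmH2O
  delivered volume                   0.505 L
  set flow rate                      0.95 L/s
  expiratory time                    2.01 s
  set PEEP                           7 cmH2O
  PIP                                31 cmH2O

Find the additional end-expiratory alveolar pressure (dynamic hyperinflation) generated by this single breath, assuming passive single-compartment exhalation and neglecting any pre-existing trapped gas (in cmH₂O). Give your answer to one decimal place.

1.2

R = (PIP − Pplat)/V̇ = (31 − 15) / 0.95 = 16.0/0.95 = 16.842 cmH2O·s/L.
C = Vt/(Pplat − PEEP) = 505.0 / (15 − 7) = 505.0/8.0 = 63.125 mL/cmH2O.
τ = R × C = 16.842 × 0.06313 L/cmH2O = 1.063 s.
Fraction remaining = e^(−Te/τ) = e^(−2.01/1.063) = 0.1509; trapped volume = 505.0 × 0.1509 = 76.205 mL.
Additional alveolar pressure from trapping ≈ V_trapped / C = 76.205 / 63.125 = 1.207 cmH2O.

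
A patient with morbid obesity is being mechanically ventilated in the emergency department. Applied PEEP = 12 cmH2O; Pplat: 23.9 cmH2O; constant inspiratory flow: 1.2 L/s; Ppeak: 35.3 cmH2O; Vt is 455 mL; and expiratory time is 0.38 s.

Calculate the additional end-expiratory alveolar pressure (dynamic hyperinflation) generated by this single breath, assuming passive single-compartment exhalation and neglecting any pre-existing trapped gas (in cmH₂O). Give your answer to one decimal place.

R = (PIP − Pplat)/V̇ = (35.3 − 23.9) / 1.2 = 11.4/1.2 = 9.5 cmH2O·s/L.
C = Vt/(Pplat − PEEP) = 455.0 / (23.9 − 12) = 455.0/11.9 = 38.235 mL/cmH2O.
τ = R × C = 9.5 × 0.03824 L/cmH2O = 0.3633 s.
Fraction remaining = e^(−Te/τ) = e^(−0.38/0.3633) = 0.3514; trapped volume = 455.0 × 0.3514 = 159.89 mL.
Additional alveolar pressure from trapping ≈ V_trapped / C = 159.89 / 38.235 = 4.182 cmH2O.

4.2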